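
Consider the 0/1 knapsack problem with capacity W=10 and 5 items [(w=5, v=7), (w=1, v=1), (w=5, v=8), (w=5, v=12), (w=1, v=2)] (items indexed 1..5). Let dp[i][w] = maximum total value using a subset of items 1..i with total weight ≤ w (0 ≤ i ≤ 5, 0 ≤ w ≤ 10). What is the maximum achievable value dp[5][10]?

i\w   0   1   2   3   4   5   6   7   8   9  10
  0   0   0   0   0   0   0   0   0   0   0   0
  1   0   0   0   0   0   7   7   7   7   7   7
  2   0   1   1   1   1   7   8   8   8   8   8
  3   0   1   1   1   1   8   9   9   9   9  15
  4   0   1   1   1   1  12  13  13  13  13  20
  5   0   2   3   3   3  12  14  15  15  15  20

20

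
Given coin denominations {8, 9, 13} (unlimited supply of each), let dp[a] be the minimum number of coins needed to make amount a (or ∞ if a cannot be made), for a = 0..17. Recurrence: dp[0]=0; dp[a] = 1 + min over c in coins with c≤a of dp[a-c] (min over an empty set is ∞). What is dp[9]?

1

 a  0  1  2  3  4  5  6  7  8  9 10 11 12 13 14 15 16 17
dp  0  -  -  -  -  -  -  -  1  1  -  -  -  1  -  -  2  2
(- denotes ∞ / unreachable)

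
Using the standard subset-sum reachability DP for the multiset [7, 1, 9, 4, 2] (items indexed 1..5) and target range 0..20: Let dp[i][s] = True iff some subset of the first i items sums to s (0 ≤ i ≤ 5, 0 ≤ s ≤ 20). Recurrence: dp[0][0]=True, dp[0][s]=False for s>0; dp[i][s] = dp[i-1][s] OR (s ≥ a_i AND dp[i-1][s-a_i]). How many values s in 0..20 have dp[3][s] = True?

8

i\s   0   1   2   3   4   5   6   7   8   9  10  11  12  13  14  15  16  17  18  19  20
  0   T   F   F   F   F   F   F   F   F   F   F   F   F   F   F   F   F   F   F   F   F
  1   T   F   F   F   F   F   F   T   F   F   F   F   F   F   F   F   F   F   F   F   F
  2   T   T   F   F   F   F   F   T   T   F   F   F   F   F   F   F   F   F   F   F   F
  3   T   T   F   F   F   F   F   T   T   T   T   F   F   F   F   F   T   T   F   F   F
  4   T   T   F   F   T   T   F   T   T   T   T   T   T   T   T   F   T   T   F   F   T
  5   T   T   T   T   T   T   T   T   T   T   T   T   T   T   T   T   T   T   T   T   T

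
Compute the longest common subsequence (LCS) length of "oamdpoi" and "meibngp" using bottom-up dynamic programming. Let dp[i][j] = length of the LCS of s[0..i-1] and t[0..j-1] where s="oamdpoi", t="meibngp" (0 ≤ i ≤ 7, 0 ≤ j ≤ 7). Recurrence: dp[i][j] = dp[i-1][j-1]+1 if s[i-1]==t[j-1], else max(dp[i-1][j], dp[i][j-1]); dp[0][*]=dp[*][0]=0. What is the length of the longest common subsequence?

   ''  m  e  i  b  n  g  p
''  0  0  0  0  0  0  0  0
 o  0  0  0  0  0  0  0  0
 a  0  0  0  0  0  0  0  0
 m  0  1  1  1  1  1  1  1
 d  0  1  1  1  1  1  1  1
 p  0  1  1  1  1  1  1  2
 o  0  1  1  1  1  1  1  2
 i  0  1  1  2  2  2  2  2

2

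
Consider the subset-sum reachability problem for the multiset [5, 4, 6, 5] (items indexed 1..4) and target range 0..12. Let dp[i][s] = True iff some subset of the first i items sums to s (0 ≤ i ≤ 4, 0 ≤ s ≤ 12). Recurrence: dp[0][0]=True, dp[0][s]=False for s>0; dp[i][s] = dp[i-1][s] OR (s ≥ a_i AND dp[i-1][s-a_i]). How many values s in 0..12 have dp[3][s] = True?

7

i\s   0   1   2   3   4   5   6   7   8   9  10  11  12
  0   T   F   F   F   F   F   F   F   F   F   F   F   F
  1   T   F   F   F   F   T   F   F   F   F   F   F   F
  2   T   F   F   F   T   T   F   F   F   T   F   F   F
  3   T   F   F   F   T   T   T   F   F   T   T   T   F
  4   T   F   F   F   T   T   T   F   F   T   T   T   F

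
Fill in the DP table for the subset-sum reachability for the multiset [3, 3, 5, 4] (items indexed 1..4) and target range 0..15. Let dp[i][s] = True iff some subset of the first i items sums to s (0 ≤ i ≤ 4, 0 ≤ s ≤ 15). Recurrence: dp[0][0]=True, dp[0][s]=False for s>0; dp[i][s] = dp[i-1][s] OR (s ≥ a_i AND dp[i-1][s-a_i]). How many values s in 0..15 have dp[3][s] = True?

6

i\s   0   1   2   3   4   5   6   7   8   9  10  11  12  13  14  15
  0   T   F   F   F   F   F   F   F   F   F   F   F   F   F   F   F
  1   T   F   F   T   F   F   F   F   F   F   F   F   F   F   F   F
  2   T   F   F   T   F   F   T   F   F   F   F   F   F   F   F   F
  3   T   F   F   T   F   T   T   F   T   F   F   T   F   F   F   F
  4   T   F   F   T   T   T   T   T   T   T   T   T   T   F   F   T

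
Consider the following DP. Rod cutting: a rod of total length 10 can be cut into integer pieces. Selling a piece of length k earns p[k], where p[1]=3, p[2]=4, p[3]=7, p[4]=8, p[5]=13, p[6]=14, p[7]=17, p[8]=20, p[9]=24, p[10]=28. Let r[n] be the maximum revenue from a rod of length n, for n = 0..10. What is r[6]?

   n    0    1    2    3    4    5    6    7    8    9   10
r[n]    0    3    6    9   12   15   18   21   24   27   30

18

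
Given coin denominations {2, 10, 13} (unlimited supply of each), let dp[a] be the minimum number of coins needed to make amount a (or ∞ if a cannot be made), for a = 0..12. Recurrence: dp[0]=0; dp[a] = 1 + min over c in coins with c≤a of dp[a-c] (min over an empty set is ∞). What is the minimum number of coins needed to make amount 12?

 a  0  1  2  3  4  5  6  7  8  9 10 11 12
dp  0  -  1  -  2  -  3  -  4  -  1  -  2
(- denotes ∞ / unreachable)

2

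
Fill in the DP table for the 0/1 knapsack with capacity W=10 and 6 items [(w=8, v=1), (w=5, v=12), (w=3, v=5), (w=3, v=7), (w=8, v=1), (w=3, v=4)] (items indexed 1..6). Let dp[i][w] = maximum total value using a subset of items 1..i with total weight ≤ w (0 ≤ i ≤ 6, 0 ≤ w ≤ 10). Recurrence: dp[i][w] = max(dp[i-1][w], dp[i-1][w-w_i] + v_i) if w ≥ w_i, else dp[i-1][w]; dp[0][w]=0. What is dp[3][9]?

i\w   0   1   2   3   4   5   6   7   8   9  10
  0   0   0   0   0   0   0   0   0   0   0   0
  1   0   0   0   0   0   0   0   0   1   1   1
  2   0   0   0   0   0  12  12  12  12  12  12
  3   0   0   0   5   5  12  12  12  17  17  17
  4   0   0   0   7   7  12  12  12  19  19  19
  5   0   0   0   7   7  12  12  12  19  19  19
  6   0   0   0   7   7  12  12  12  19  19  19

17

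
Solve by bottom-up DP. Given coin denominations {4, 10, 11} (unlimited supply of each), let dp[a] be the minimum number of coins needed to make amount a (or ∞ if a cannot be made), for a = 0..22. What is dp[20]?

 a  0  1  2  3  4  5  6  7  8  9 10 11 12 13 14 15 16 17 18 19 20 21 22
dp  0  -  -  -  1  -  -  -  2  -  1  1  3  -  2  2  4  -  3  3  2  2  2
(- denotes ∞ / unreachable)

2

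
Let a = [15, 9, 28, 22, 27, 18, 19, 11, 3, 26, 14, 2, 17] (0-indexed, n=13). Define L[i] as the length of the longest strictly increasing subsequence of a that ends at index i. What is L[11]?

   i    0    1    2    3    4    5    6    7    8    9   10   11   12
a[i]   15    9   28   22   27   18   19   11    3   26   14    2   17
L[i]    1    1    2    2    3    2    3    2    1    4    3    1    4

1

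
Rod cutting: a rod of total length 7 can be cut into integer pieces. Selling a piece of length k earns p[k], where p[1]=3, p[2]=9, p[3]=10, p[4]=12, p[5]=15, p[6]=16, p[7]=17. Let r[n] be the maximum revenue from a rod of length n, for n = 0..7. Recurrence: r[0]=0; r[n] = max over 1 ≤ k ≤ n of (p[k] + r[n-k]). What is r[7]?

30

   n    0    1    2    3    4    5    6    7
r[n]    0    3    9   12   18   21   27   30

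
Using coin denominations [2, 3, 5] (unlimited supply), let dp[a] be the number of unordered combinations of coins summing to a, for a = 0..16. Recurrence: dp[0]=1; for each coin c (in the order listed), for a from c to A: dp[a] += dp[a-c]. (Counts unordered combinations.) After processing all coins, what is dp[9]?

after  coin     0     1     2     3     4     5     6     7     8     9    10    11    12    13    14    15    16
          2     1     0     1     0     1     0     1     0     1     0     1     0     1     0     1     0     1
          3     1     0     1     1     1     1     2     1     2     2     2     2     3     2     3     3     3
          5     1     0     1     1     1     2     2     2     3     3     4     4     5     5     6     7     7

3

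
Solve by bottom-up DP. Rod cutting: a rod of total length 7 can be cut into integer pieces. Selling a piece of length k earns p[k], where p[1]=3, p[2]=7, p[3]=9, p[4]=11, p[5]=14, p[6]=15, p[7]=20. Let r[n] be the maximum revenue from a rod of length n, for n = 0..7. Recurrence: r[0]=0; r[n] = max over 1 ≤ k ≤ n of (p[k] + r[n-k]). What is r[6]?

   n    0    1    2    3    4    5    6    7
r[n]    0    3    7   10   14   17   21   24

21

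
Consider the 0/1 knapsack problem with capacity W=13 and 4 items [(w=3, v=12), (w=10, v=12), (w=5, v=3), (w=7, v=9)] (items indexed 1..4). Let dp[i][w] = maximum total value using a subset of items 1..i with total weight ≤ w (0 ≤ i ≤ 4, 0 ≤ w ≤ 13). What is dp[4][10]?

i\w   0   1   2   3   4   5   6   7   8   9  10  11  12  13
  0   0   0   0   0   0   0   0   0   0   0   0   0   0   0
  1   0   0   0  12  12  12  12  12  12  12  12  12  12  12
  2   0   0   0  12  12  12  12  12  12  12  12  12  12  24
  3   0   0   0  12  12  12  12  12  15  15  15  15  15  24
  4   0   0   0  12  12  12  12  12  15  15  21  21  21  24

21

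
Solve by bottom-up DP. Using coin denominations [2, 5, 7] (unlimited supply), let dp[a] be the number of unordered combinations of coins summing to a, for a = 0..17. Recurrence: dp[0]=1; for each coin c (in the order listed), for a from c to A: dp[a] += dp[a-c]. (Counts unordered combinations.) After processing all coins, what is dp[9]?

after  coin     0     1     2     3     4     5     6     7     8     9    10    11    12    13    14    15    16    17
          2     1     0     1     0     1     0     1     0     1     0     1     0     1     0     1     0     1     0
          5     1     0     1     0     1     1     1     1     1     1     2     1     2     1     2     2     2     2
          7     1     0     1     0     1     1     1     2     1     2     2     2     3     2     4     3     4     4

2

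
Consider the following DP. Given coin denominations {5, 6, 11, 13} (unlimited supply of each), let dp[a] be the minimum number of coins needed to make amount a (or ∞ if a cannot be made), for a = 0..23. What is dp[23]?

3

 a  0  1  2  3  4  5  6  7  8  9 10 11 12 13 14 15 16 17 18 19 20 21 22 23
dp  0  -  -  -  -  1  1  -  -  -  2  1  2  1  -  3  2  2  2  2  4  3  2  3
(- denotes ∞ / unreachable)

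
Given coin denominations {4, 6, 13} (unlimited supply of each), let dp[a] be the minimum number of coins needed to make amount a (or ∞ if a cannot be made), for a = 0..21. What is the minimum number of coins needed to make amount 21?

3

 a  0  1  2  3  4  5  6  7  8  9 10 11 12 13 14 15 16 17 18 19 20 21
dp  0  -  -  -  1  -  1  -  2  -  2  -  2  1  3  -  3  2  3  2  4  3
(- denotes ∞ / unreachable)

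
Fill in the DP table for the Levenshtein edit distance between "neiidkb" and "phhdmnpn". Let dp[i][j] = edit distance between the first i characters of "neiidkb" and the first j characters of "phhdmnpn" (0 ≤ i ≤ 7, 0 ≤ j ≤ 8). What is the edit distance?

8

   ''  p  h  h  d  m  n  p  n
''  0  1  2  3  4  5  6  7  8
 n  1  1  2  3  4  5  5  6  7
 e  2  2  2  3  4  5  6  6  7
 i  3  3  3  3  4  5  6  7  7
 i  4  4  4  4  4  5  6  7  8
 d  5  5  5  5  4  5  6  7  8
 k  6  6  6  6  5  5  6  7  8
 b  7  7  7  7  6  6  6  7  8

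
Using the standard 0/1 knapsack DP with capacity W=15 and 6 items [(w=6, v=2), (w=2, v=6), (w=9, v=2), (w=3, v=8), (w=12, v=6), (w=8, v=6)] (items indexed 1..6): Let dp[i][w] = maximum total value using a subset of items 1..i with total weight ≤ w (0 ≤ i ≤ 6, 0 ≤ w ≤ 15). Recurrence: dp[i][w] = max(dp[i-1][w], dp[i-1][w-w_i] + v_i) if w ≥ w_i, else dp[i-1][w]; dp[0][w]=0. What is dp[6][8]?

i\w   0   1   2   3   4   5   6   7   8   9  10  11  12  13  14  15
  0   0   0   0   0   0   0   0   0   0   0   0   0   0   0   0   0
  1   0   0   0   0   0   0   2   2   2   2   2   2   2   2   2   2
  2   0   0   6   6   6   6   6   6   8   8   8   8   8   8   8   8
  3   0   0   6   6   6   6   6   6   8   8   8   8   8   8   8   8
  4   0   0   6   8   8  14  14  14  14  14  14  16  16  16  16  16
  5   0   0   6   8   8  14  14  14  14  14  14  16  16  16  16  16
  6   0   0   6   8   8  14  14  14  14  14  14  16  16  20  20  20

14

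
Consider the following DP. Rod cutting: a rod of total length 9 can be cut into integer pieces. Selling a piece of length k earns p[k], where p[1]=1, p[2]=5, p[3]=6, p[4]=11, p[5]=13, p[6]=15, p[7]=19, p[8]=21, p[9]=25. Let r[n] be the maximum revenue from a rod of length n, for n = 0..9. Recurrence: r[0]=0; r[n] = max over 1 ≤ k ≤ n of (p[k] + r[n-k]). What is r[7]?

   n    0    1    2    3    4    5    6    7    8    9
r[n]    0    1    5    6   11   13   16   19   22   25

19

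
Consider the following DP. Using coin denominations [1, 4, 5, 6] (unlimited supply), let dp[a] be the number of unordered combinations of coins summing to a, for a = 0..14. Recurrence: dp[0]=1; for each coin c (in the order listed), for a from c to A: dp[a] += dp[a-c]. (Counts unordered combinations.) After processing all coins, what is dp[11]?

after  coin     0     1     2     3     4     5     6     7     8     9    10    11    12    13    14
          1     1     1     1     1     1     1     1     1     1     1     1     1     1     1     1
          4     1     1     1     1     2     2     2     2     3     3     3     3     4     4     4
          5     1     1     1     1     2     3     3     3     4     5     6     6     7     8     9
          6     1     1     1     1     2     3     4     4     5     6     8     9    11    12    14

9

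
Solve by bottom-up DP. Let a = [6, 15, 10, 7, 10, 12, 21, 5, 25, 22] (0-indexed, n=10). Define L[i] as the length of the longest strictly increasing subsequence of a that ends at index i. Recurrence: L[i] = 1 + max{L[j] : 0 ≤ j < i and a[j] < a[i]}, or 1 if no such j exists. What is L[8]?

6

   i    0    1    2    3    4    5    6    7    8    9
a[i]    6   15   10    7   10   12   21    5   25   22
L[i]    1    2    2    2    3    4    5    1    6    6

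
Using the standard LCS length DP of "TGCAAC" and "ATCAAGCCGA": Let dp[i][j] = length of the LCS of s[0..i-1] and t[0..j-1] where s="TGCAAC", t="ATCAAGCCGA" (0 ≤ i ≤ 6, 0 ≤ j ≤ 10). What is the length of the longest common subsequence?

   ''  A  T  C  A  A  G  C  C  G  A
''  0  0  0  0  0  0  0  0  0  0  0
 T  0  0  1  1  1  1  1  1  1  1  1
 G  0  0  1  1  1  1  2  2  2  2  2
 C  0  0  1  2  2  2  2  3  3  3  3
 A  0  1  1  2  3  3  3  3  3  3  4
 A  0  1  1  2  3  4  4  4  4  4  4
 C  0  1  1  2  3  4  4  5  5  5  5

5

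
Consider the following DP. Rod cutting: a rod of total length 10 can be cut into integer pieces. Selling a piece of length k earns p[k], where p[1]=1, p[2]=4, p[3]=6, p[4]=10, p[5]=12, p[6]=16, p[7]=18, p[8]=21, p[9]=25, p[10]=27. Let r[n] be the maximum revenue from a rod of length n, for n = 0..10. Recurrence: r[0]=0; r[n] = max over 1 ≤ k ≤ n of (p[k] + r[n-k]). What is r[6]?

   n    0    1    2    3    4    5    6    7    8    9   10
r[n]    0    1    4    6   10   12   16   18   21   25   27

16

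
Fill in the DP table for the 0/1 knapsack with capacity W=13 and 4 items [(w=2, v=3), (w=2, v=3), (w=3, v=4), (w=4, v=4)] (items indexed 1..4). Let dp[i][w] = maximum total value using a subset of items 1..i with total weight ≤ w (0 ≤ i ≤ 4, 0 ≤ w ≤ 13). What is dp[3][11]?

10

i\w   0   1   2   3   4   5   6   7   8   9  10  11  12  13
  0   0   0   0   0   0   0   0   0   0   0   0   0   0   0
  1   0   0   3   3   3   3   3   3   3   3   3   3   3   3
  2   0   0   3   3   6   6   6   6   6   6   6   6   6   6
  3   0   0   3   4   6   7   7  10  10  10  10  10  10  10
  4   0   0   3   4   6   7   7  10  10  11  11  14  14  14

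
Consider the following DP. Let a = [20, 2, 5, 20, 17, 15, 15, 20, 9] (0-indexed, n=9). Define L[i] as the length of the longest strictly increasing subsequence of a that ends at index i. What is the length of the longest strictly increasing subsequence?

4

   i    0    1    2    3    4    5    6    7    8
a[i]   20    2    5   20   17   15   15   20    9
L[i]    1    1    2    3    3    3    3    4    3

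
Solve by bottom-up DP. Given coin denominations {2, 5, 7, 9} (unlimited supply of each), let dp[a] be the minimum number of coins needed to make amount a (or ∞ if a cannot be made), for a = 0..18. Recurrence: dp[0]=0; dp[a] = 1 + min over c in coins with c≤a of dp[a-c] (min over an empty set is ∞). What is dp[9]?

 a  0  1  2  3  4  5  6  7  8  9 10 11 12 13 14 15 16 17 18
dp  0  -  1  -  2  1  3  1  4  1  2  2  2  3  2  3  2  3  2
(- denotes ∞ / unreachable)

1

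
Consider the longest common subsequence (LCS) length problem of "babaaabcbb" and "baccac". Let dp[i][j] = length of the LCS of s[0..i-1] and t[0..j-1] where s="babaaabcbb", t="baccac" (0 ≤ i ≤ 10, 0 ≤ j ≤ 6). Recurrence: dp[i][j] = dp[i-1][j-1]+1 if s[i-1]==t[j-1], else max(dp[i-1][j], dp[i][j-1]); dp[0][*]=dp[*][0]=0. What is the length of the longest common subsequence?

4

   ''  b  a  c  c  a  c
''  0  0  0  0  0  0  0
 b  0  1  1  1  1  1  1
 a  0  1  2  2  2  2  2
 b  0  1  2  2  2  2  2
 a  0  1  2  2  2  3  3
 a  0  1  2  2  2  3  3
 a  0  1  2  2  2  3  3
 b  0  1  2  2  2  3  3
 c  0  1  2  3  3  3  4
 b  0  1  2  3  3  3  4
 b  0  1  2  3  3  3  4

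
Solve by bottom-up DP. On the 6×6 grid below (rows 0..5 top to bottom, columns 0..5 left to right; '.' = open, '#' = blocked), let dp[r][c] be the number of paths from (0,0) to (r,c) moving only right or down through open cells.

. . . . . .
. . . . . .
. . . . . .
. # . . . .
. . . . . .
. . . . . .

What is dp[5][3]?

r\c   0   1   2   3   4   5
  0   1   1   1   1   1   1
  1   1   2   3   4   5   6
  2   1   3   6  10  15  21
  3   1   0   6  16  31  52
  4   1   1   7  23  54 106
  5   1   2   9  32  86 192

32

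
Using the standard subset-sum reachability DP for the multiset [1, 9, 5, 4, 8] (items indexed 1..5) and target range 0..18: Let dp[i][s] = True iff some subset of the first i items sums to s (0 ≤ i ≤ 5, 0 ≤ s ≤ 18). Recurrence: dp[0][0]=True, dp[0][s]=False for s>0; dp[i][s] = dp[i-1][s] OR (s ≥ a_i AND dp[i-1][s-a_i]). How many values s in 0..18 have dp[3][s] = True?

i\s   0   1   2   3   4   5   6   7   8   9  10  11  12  13  14  15  16  17  18
  0   T   F   F   F   F   F   F   F   F   F   F   F   F   F   F   F   F   F   F
  1   T   T   F   F   F   F   F   F   F   F   F   F   F   F   F   F   F   F   F
  2   T   T   F   F   F   F   F   F   F   T   T   F   F   F   F   F   F   F   F
  3   T   T   F   F   F   T   T   F   F   T   T   F   F   F   T   T   F   F   F
  4   T   T   F   F   T   T   T   F   F   T   T   F   F   T   T   T   F   F   T
  5   T   T   F   F   T   T   T   F   T   T   T   F   T   T   T   T   F   T   T

8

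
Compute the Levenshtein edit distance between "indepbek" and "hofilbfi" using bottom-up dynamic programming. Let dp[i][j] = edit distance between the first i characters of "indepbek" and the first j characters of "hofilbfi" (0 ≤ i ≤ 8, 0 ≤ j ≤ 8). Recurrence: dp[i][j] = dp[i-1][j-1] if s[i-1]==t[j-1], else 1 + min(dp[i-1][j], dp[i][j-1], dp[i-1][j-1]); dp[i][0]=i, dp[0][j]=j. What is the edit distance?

   ''  h  o  f  i  l  b  f  i
''  0  1  2  3  4  5  6  7  8
 i  1  1  2  3  3  4  5  6  7
 n  2  2  2  3  4  4  5  6  7
 d  3  3  3  3  4  5  5  6  7
 e  4  4  4  4  4  5  6  6  7
 p  5  5  5  5  5  5  6  7  7
 b  6  6  6  6  6  6  5  6  7
 e  7  7  7  7  7  7  6  6  7
 k  8  8  8  8  8  8  7  7  7

7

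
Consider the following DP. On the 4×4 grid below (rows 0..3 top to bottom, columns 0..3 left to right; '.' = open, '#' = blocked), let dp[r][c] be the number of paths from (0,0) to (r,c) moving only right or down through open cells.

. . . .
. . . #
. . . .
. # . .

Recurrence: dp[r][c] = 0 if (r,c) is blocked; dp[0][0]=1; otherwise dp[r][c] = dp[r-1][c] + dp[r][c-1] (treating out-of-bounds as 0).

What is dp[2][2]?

r\c   0   1   2   3
  0   1   1   1   1
  1   1   2   3   0
  2   1   3   6   6
  3   1   0   6  12

6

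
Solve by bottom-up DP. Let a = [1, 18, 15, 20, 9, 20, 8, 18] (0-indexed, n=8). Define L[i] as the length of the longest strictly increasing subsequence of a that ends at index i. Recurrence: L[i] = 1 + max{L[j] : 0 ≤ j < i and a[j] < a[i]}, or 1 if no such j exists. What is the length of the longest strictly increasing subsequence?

   i    0    1    2    3    4    5    6    7
a[i]    1   18   15   20    9   20    8   18
L[i]    1    2    2    3    2    3    2    3

3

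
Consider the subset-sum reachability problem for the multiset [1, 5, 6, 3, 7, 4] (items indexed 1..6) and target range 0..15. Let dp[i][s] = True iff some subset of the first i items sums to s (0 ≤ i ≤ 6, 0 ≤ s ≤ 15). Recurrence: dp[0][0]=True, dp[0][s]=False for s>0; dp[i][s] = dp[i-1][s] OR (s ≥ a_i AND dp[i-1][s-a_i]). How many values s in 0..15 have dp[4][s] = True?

14

i\s   0   1   2   3   4   5   6   7   8   9  10  11  12  13  14  15
  0   T   F   F   F   F   F   F   F   F   F   F   F   F   F   F   F
  1   T   T   F   F   F   F   F   F   F   F   F   F   F   F   F   F
  2   T   T   F   F   F   T   T   F   F   F   F   F   F   F   F   F
  3   T   T   F   F   F   T   T   T   F   F   F   T   T   F   F   F
  4   T   T   F   T   T   T   T   T   T   T   T   T   T   F   T   T
  5   T   T   F   T   T   T   T   T   T   T   T   T   T   T   T   T
  6   T   T   F   T   T   T   T   T   T   T   T   T   T   T   T   T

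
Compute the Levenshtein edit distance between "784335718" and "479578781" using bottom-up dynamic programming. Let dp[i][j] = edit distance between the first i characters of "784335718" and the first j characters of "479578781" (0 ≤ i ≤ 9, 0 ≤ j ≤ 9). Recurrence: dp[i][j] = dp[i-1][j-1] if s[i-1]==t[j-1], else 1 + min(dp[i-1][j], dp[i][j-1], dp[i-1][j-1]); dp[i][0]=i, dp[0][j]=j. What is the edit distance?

   ''  4  7  9  5  7  8  7  8  1
''  0  1  2  3  4  5  6  7  8  9
 7  1  1  1  2  3  4  5  6  7  8
 8  2  2  2  2  3  4  4  5  6  7
 4  3  2  3  3  3  4  5  5  6  7
 3  4  3  3  4  4  4  5  6  6  7
 3  5  4  4  4  5  5  5  6  7  7
 5  6  5  5  5  4  5  6  6  7  8
 7  7  6  5  6  5  4  5  6  7  8
 1  8  7  6  6  6  5  5  6  7  7
 8  9  8  7  7  7  6  5  6  6  7

7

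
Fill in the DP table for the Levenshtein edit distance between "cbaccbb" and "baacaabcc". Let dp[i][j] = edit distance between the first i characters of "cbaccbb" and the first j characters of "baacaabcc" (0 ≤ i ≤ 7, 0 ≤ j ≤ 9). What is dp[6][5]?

   ''  b  a  a  c  a  a  b  c  c
''  0  1  2  3  4  5  6  7  8  9
 c  1  1  2  3  3  4  5  6  7  8
 b  2  1  2  3  4  4  5  5  6  7
 a  3  2  1  2  3  4  4  5  6  7
 c  4  3  2  2  2  3  4  5  5  6
 c  5  4  3  3  2  3  4  5  5  5
 b  6  5  4  4  3  3  4  4  5  6
 b  7  6  5  5  4  4  4  4  5  6

3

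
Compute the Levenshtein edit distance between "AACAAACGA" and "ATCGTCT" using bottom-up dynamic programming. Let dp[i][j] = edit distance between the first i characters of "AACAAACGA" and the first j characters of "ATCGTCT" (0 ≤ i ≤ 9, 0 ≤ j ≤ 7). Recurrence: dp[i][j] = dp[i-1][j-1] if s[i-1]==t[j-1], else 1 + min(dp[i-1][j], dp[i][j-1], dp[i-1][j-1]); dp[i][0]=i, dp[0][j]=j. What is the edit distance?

   ''  A  T  C  G  T  C  T
''  0  1  2  3  4  5  6  7
 A  1  0  1  2  3  4  5  6
 A  2  1  1  2  3  4  5  6
 C  3  2  2  1  2  3  4  5
 A  4  3  3  2  2  3  4  5
 A  5  4  4  3  3  3  4  5
 A  6  5  5  4  4  4  4  5
 C  7  6  6  5  5  5  4  5
 G  8  7  7  6  5  6  5  5
 A  9  8  8  7  6  6  6  6

6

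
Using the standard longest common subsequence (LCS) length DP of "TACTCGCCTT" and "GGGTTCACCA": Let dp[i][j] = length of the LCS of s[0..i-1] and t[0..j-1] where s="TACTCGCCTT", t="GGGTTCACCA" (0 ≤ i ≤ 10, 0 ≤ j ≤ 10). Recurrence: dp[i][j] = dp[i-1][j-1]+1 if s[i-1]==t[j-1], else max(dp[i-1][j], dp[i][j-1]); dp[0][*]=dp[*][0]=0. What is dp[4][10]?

3

   ''  G  G  G  T  T  C  A  C  C  A
''  0  0  0  0  0  0  0  0  0  0  0
 T  0  0  0  0  1  1  1  1  1  1  1
 A  0  0  0  0  1  1  1  2  2  2  2
 C  0  0  0  0  1  1  2  2  3  3  3
 T  0  0  0  0  1  2  2  2  3  3  3
 C  0  0  0  0  1  2  3  3  3  4  4
 G  0  1  1  1  1  2  3  3  3  4  4
 C  0  1  1  1  1  2  3  3  4  4  4
 C  0  1  1  1  1  2  3  3  4  5  5
 T  0  1  1  1  2  2  3  3  4  5  5
 T  0  1  1  1  2  3  3  3  4  5  5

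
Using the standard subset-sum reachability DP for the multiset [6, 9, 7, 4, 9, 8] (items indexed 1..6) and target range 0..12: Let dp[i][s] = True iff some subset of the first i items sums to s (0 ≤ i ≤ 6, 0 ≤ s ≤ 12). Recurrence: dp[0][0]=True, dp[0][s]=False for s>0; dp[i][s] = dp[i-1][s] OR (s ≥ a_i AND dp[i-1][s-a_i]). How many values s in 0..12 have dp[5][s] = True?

i\s   0   1   2   3   4   5   6   7   8   9  10  11  12
  0   T   F   F   F   F   F   F   F   F   F   F   F   F
  1   T   F   F   F   F   F   T   F   F   F   F   F   F
  2   T   F   F   F   F   F   T   F   F   T   F   F   F
  3   T   F   F   F   F   F   T   T   F   T   F   F   F
  4   T   F   F   F   T   F   T   T   F   T   T   T   F
  5   T   F   F   F   T   F   T   T   F   T   T   T   F
  6   T   F   F   F   T   F   T   T   T   T   T   T   T

7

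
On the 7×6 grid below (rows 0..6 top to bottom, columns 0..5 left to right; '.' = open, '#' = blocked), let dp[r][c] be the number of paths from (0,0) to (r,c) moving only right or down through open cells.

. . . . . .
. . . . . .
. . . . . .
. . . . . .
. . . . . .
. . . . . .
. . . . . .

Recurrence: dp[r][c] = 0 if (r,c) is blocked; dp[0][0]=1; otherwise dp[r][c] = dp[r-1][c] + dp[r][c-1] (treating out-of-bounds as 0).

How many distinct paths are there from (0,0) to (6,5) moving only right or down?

r\c   0   1   2   3   4   5
  0   1   1   1   1   1   1
  1   1   2   3   4   5   6
  2   1   3   6  10  15  21
  3   1   4  10  20  35  56
  4   1   5  15  35  70 126
  5   1   6  21  56 126 252
  6   1   7  28  84 210 462

462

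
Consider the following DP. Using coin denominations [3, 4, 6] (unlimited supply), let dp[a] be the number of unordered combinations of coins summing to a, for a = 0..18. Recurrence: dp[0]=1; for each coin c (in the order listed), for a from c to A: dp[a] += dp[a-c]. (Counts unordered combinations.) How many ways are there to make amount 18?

after  coin     0     1     2     3     4     5     6     7     8     9    10    11    12    13    14    15    16    17    18
          3     1     0     0     1     0     0     1     0     0     1     0     0     1     0     0     1     0     0     1
          4     1     0     0     1     1     0     1     1     1     1     1     1     2     1     1     2     2     1     2
          6     1     0     0     1     1     0     2     1     1     2     2     1     4     2     2     4     4     2     6

6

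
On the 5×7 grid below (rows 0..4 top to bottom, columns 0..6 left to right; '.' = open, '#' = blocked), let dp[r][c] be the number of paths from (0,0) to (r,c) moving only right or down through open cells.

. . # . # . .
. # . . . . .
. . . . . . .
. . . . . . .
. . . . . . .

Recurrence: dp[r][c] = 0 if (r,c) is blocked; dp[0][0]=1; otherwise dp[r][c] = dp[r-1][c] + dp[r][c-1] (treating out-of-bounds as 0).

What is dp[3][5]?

r\c   0   1   2   3   4   5   6
  0   1   1   0   0   0   0   0
  1   1   0   0   0   0   0   0
  2   1   1   1   1   1   1   1
  3   1   2   3   4   5   6   7
  4   1   3   6  10  15  21  28

6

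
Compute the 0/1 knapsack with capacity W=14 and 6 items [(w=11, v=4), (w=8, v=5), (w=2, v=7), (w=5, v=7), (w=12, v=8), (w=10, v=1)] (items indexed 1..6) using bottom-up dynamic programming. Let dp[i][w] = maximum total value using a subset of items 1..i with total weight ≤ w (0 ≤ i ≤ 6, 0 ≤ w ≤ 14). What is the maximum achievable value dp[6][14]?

i\w   0   1   2   3   4   5   6   7   8   9  10  11  12  13  14
  0   0   0   0   0   0   0   0   0   0   0   0   0   0   0   0
  1   0   0   0   0   0   0   0   0   0   0   0   4   4   4   4
  2   0   0   0   0   0   0   0   0   5   5   5   5   5   5   5
  3   0   0   7   7   7   7   7   7   7   7  12  12  12  12  12
  4   0   0   7   7   7   7   7  14  14  14  14  14  14  14  14
  5   0   0   7   7   7   7   7  14  14  14  14  14  14  14  15
  6   0   0   7   7   7   7   7  14  14  14  14  14  14  14  15

15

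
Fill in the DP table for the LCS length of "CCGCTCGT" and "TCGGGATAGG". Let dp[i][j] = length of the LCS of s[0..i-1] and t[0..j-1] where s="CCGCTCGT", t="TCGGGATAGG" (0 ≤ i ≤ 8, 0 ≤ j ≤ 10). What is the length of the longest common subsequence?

   ''  T  C  G  G  G  A  T  A  G  G
''  0  0  0  0  0  0  0  0  0  0  0
 C  0  0  1  1  1  1  1  1  1  1  1
 C  0  0  1  1  1  1  1  1  1  1  1
 G  0  0  1  2  2  2  2  2  2  2  2
 C  0  0  1  2  2  2  2  2  2  2  2
 T  0  1  1  2  2  2  2  3  3  3  3
 C  0  1  2  2  2  2  2  3  3  3  3
 G  0  1  2  3  3  3  3  3  3  4  4
 T  0  1  2  3  3  3  3  4  4  4  4

4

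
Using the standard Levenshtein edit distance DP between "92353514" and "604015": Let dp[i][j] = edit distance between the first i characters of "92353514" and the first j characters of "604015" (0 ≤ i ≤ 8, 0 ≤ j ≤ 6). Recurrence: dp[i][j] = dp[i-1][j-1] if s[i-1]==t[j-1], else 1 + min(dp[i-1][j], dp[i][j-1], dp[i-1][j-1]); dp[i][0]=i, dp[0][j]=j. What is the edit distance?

7

   ''  6  0  4  0  1  5
''  0  1  2  3  4  5  6
 9  1  1  2  3  4  5  6
 2  2  2  2  3  4  5  6
 3  3  3  3  3  4  5  6
 5  4  4  4  4  4  5  5
 3  5  5  5  5  5  5  6
 5  6  6  6  6  6  6  5
 1  7  7  7  7  7  6  6
 4  8  8  8  7  8  7  7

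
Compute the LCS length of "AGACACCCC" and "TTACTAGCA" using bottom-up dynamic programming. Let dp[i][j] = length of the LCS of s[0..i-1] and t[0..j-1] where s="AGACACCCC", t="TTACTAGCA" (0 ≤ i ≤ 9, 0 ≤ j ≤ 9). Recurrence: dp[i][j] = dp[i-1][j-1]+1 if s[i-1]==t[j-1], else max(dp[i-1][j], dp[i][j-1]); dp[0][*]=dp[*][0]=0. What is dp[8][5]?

   ''  T  T  A  C  T  A  G  C  A
''  0  0  0  0  0  0  0  0  0  0
 A  0  0  0  1  1  1  1  1  1  1
 G  0  0  0  1  1  1  1  2  2  2
 A  0  0  0  1  1  1  2  2  2  3
 C  0  0  0  1  2  2  2  2  3  3
 A  0  0  0  1  2  2  3  3  3  4
 C  0  0  0  1  2  2  3  3  4  4
 C  0  0  0  1  2  2  3  3  4  4
 C  0  0  0  1  2  2  3  3  4  4
 C  0  0  0  1  2  2  3  3  4  4

2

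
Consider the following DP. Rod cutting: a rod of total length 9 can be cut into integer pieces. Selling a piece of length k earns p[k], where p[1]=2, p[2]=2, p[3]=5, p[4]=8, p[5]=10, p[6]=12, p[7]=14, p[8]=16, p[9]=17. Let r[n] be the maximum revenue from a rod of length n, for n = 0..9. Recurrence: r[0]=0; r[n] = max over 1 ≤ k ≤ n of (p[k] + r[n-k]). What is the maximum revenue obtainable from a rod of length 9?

18

   n    0    1    2    3    4    5    6    7    8    9
r[n]    0    2    4    6    8   10   12   14   16   18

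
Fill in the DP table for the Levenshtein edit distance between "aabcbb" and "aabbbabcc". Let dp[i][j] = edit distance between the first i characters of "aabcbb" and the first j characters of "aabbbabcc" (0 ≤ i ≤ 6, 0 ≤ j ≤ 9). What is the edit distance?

4

   ''  a  a  b  b  b  a  b  c  c
''  0  1  2  3  4  5  6  7  8  9
 a  1  0  1  2  3  4  5  6  7  8
 a  2  1  0  1  2  3  4  5  6  7
 b  3  2  1  0  1  2  3  4  5  6
 c  4  3  2  1  1  2  3  4  4  5
 b  5  4  3  2  1  1  2  3  4  5
 b  6  5  4  3  2  1  2  2  3  4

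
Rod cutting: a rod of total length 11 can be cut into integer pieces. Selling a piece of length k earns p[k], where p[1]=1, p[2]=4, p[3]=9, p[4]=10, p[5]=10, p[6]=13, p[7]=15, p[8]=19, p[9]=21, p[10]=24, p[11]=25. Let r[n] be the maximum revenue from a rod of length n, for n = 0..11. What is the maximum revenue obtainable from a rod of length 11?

   n    0    1    2    3    4    5    6    7    8    9   10   11
r[n]    0    1    4    9   10   13   18   19   22   27   28   31

31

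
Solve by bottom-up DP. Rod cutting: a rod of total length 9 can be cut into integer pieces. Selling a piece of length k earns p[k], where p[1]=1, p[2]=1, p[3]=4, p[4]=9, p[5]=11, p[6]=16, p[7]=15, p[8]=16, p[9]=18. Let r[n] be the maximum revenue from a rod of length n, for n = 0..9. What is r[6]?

   n    0    1    2    3    4    5    6    7    8    9
r[n]    0    1    2    4    9   11   16   17   18   20

16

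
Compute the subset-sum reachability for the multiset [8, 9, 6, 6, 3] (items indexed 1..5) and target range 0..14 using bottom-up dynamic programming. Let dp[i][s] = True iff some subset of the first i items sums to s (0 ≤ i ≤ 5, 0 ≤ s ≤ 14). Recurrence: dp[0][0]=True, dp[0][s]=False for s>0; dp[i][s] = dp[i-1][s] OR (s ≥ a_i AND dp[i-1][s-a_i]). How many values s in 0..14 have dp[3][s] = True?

i\s   0   1   2   3   4   5   6   7   8   9  10  11  12  13  14
  0   T   F   F   F   F   F   F   F   F   F   F   F   F   F   F
  1   T   F   F   F   F   F   F   F   T   F   F   F   F   F   F
  2   T   F   F   F   F   F   F   F   T   T   F   F   F   F   F
  3   T   F   F   F   F   F   T   F   T   T   F   F   F   F   T
  4   T   F   F   F   F   F   T   F   T   T   F   F   T   F   T
  5   T   F   F   T   F   F   T   F   T   T   F   T   T   F   T

5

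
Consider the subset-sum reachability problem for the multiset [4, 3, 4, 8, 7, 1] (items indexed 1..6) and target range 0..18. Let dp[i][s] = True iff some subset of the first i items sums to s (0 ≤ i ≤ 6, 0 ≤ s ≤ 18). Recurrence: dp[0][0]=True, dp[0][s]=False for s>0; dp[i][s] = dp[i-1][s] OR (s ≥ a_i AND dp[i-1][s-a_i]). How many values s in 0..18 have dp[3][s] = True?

i\s   0   1   2   3   4   5   6   7   8   9  10  11  12  13  14  15  16  17  18
  0   T   F   F   F   F   F   F   F   F   F   F   F   F   F   F   F   F   F   F
  1   T   F   F   F   T   F   F   F   F   F   F   F   F   F   F   F   F   F   F
  2   T   F   F   T   T   F   F   T   F   F   F   F   F   F   F   F   F   F   F
  3   T   F   F   T   T   F   F   T   T   F   F   T   F   F   F   F   F   F   F
  4   T   F   F   T   T   F   F   T   T   F   F   T   T   F   F   T   T   F   F
  5   T   F   F   T   T   F   F   T   T   F   T   T   T   F   T   T   T   F   T
  6   T   T   F   T   T   T   F   T   T   T   T   T   T   T   T   T   T   T   T

6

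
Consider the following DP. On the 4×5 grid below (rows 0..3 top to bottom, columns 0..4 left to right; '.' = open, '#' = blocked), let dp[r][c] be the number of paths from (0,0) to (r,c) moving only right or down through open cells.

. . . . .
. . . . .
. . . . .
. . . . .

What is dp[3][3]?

20

r\c   0   1   2   3   4
  0   1   1   1   1   1
  1   1   2   3   4   5
  2   1   3   6  10  15
  3   1   4  10  20  35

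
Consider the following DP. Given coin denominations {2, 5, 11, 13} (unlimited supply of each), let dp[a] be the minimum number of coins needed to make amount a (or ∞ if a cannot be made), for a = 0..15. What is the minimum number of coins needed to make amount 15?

 a  0  1  2  3  4  5  6  7  8  9 10 11 12 13 14 15
dp  0  -  1  -  2  1  3  2  4  3  2  1  3  1  4  2
(- denotes ∞ / unreachable)

2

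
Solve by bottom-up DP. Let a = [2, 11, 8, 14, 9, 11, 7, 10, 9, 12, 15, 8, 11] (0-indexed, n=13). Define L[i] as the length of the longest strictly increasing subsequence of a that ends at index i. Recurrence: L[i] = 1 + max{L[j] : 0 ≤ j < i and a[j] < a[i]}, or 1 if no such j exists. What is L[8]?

   i    0    1    2    3    4    5    6    7    8    9   10   11   12
a[i]    2   11    8   14    9   11    7   10    9   12   15    8   11
L[i]    1    2    2    3    3    4    2    4    3    5    6    3    5

3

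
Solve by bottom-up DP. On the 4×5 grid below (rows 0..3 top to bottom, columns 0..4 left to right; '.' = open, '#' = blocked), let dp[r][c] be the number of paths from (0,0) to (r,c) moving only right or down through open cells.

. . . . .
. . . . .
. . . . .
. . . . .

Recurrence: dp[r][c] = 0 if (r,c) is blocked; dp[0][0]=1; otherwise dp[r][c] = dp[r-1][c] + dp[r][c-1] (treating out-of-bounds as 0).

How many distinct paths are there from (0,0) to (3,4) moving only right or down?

r\c   0   1   2   3   4
  0   1   1   1   1   1
  1   1   2   3   4   5
  2   1   3   6  10  15
  3   1   4  10  20  35

35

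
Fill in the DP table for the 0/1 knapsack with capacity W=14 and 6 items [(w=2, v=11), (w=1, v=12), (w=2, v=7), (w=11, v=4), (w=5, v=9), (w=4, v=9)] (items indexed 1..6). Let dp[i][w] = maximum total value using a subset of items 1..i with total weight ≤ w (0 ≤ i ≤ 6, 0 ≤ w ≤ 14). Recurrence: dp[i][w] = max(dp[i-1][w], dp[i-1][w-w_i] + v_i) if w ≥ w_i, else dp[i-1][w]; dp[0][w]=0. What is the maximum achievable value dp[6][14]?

i\w   0   1   2   3   4   5   6   7   8   9  10  11  12  13  14
  0   0   0   0   0   0   0   0   0   0   0   0   0   0   0   0
  1   0   0  11  11  11  11  11  11  11  11  11  11  11  11  11
  2   0  12  12  23  23  23  23  23  23  23  23  23  23  23  23
  3   0  12  12  23  23  30  30  30  30  30  30  30  30  30  30
  4   0  12  12  23  23  30  30  30  30  30  30  30  30  30  30
  5   0  12  12  23  23  30  30  30  32  32  39  39  39  39  39
  6   0  12  12  23  23  30  30  32  32  39  39  39  41  41  48

48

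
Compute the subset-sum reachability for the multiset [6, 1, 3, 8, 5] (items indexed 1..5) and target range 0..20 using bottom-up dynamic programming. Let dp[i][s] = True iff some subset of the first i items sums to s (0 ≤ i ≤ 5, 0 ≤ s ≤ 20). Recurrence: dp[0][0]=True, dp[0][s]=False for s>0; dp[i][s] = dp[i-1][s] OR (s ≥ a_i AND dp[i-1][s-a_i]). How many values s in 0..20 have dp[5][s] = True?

i\s   0   1   2   3   4   5   6   7   8   9  10  11  12  13  14  15  16  17  18  19  20
  0   T   F   F   F   F   F   F   F   F   F   F   F   F   F   F   F   F   F   F   F   F
  1   T   F   F   F   F   F   T   F   F   F   F   F   F   F   F   F   F   F   F   F   F
  2   T   T   F   F   F   F   T   T   F   F   F   F   F   F   F   F   F   F   F   F   F
  3   T   T   F   T   T   F   T   T   F   T   T   F   F   F   F   F   F   F   F   F   F
  4   T   T   F   T   T   F   T   T   T   T   T   T   T   F   T   T   F   T   T   F   F
  5   T   T   F   T   T   T   T   T   T   T   T   T   T   T   T   T   T   T   T   T   T

20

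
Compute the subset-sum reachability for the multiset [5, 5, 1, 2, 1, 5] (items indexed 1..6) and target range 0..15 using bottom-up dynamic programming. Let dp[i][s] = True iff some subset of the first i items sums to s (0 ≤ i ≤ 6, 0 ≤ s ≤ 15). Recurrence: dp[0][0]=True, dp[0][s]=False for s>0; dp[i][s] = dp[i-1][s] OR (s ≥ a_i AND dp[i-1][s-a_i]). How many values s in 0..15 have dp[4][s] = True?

12

i\s   0   1   2   3   4   5   6   7   8   9  10  11  12  13  14  15
  0   T   F   F   F   F   F   F   F   F   F   F   F   F   F   F   F
  1   T   F   F   F   F   T   F   F   F   F   F   F   F   F   F   F
  2   T   F   F   F   F   T   F   F   F   F   T   F   F   F   F   F
  3   T   T   F   F   F   T   T   F   F   F   T   T   F   F   F   F
  4   T   T   T   T   F   T   T   T   T   F   T   T   T   T   F   F
  5   T   T   T   T   T   T   T   T   T   T   T   T   T   T   T   F
  6   T   T   T   T   T   T   T   T   T   T   T   T   T   T   T   T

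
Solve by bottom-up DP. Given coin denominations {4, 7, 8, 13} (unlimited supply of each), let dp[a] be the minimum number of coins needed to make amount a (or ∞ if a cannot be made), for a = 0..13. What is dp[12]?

 a  0  1  2  3  4  5  6  7  8  9 10 11 12 13
dp  0  -  -  -  1  -  -  1  1  -  -  2  2  1
(- denotes ∞ / unreachable)

2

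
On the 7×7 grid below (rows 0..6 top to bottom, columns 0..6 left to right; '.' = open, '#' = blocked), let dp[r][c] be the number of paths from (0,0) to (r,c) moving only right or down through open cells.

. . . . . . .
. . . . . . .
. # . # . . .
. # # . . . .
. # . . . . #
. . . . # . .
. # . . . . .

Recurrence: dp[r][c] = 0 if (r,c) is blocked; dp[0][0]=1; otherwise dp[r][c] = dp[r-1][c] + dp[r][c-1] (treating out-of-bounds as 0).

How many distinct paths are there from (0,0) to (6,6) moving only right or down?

r\c   0   1   2   3   4   5   6
  0   1   1   1   1   1   1   1
  1   1   2   3   4   5   6   7
  2   1   0   3   0   5  11  18
  3   1   0   0   0   5  16  34
  4   1   0   0   0   5  21   0
  5   1   1   1   1   0  21  21
  6   1   0   1   2   2  23  44

44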